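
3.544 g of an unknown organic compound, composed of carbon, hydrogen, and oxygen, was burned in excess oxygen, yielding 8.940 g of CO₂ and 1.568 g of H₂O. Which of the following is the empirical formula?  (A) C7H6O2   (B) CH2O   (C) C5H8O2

mol C = 8.940 g CO₂ ÷ 44.009 g/mol = 0.20314 mol
mol H = 2 × 1.568 g H₂O ÷ 18.015 g/mol = 0.17408 mol
mass O = 3.544 − (2.4399 + 0.17547) = 0.92861 g → mol O = 0.92861 ÷ 15.999 = 0.058042 mol
Divide by the smallest (0.058042 mol): C 3.500, H 2.999, O 1.000
Multiplying each by 2 gives whole numbers: C 7.00, H 6.00, O 2.00

(A) C7H6O2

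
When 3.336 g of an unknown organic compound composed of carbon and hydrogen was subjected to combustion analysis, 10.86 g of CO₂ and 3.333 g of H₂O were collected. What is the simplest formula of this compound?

mol C = 10.86 g CO₂ ÷ 44.009 g/mol = 0.24677 mol
mol H = 2 × 3.333 g H₂O ÷ 18.015 g/mol = 0.37002 mol
Divide by the smallest (0.24677 mol): C 1.000, H 1.499
Multiplying each by 2 gives whole numbers: C 2.00, H 3.00

C2H3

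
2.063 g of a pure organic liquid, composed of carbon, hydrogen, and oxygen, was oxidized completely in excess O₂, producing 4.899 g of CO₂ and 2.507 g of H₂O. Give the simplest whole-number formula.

C4H10O

mol C = 4.899 g CO₂ ÷ 44.009 g/mol = 0.11132 mol
mol H = 2 × 2.507 g H₂O ÷ 18.015 g/mol = 0.27832 mol
mass O = 2.063 − (1.3370 + 0.28055) = 0.44541 g → mol O = 0.44541 ÷ 15.999 = 0.027840 mol
Divide by the smallest (0.027840 mol): C 3.999, H 9.997, O 1.000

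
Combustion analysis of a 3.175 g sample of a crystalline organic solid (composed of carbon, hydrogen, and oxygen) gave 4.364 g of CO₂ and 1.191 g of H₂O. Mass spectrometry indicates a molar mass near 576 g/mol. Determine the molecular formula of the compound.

C18H24O21

mol C = 4.364 g CO₂ ÷ 44.009 g/mol = 0.099162 mol
mol H = 2 × 1.191 g H₂O ÷ 18.015 g/mol = 0.13222 mol
mass O = 3.175 − (1.1910 + 0.13328) = 1.8507 g → mol O = 1.8507 ÷ 15.999 = 0.11568 mol
Divide by the smallest (0.099162 mol): C 1.000, H 1.333, O 1.167
Multiplying each by 6 gives whole numbers: C 6.00, H 8.00, O 7.00
Empirical formula: C6H8O7
Empirical-formula mass = 192.12 g/mol; 576 ÷ 192.12 ≈ 3, so the molecular formula is C18H24O21.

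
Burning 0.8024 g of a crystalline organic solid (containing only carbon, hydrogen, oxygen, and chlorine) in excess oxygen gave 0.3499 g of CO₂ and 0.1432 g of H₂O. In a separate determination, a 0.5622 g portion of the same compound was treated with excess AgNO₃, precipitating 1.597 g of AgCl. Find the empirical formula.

mol C = 0.3499 g CO₂ ÷ 44.009 g/mol = 0.0079506 mol
mol H = 2 × 0.1432 g H₂O ÷ 18.015 g/mol = 0.015898 mol
From the AgCl data: mol Cl per gram of compound = (1.597 ÷ 143.318) ÷ 0.5622 = 0.019820 mol/g, so in the 0.8024 g combustion sample mol Cl = 0.015904 mol
mass O = 0.8024 − (0.095495 + 0.016025 + 0.56379) = 0.12709 g → mol O = 0.12709 ÷ 15.999 = 0.0079434 mol
Divide by the smallest (0.0079434 mol): C 1.001, H 2.001, Cl 2.002, O 1.000

CH2Cl2O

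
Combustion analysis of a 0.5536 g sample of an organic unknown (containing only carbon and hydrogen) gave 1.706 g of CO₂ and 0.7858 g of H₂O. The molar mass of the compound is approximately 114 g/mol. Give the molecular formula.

mol C = 1.706 g CO₂ ÷ 44.009 g/mol = 0.038765 mol
mol H = 2 × 0.7858 g H₂O ÷ 18.015 g/mol = 0.087238 mol
Divide by the smallest (0.038765 mol): C 1.000, H 2.250
Multiplying each by 4 gives whole numbers: C 4.00, H 9.00
Empirical formula: C4H9
Empirical-formula mass = 57.12 g/mol; 114 ÷ 57.12 ≈ 2, so the molecular formula is C8H18.

C8H18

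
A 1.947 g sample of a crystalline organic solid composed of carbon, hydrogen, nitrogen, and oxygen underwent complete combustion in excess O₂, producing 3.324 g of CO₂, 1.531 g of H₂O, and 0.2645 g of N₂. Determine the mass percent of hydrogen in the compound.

mol C = 3.324 g CO₂ ÷ 44.009 g/mol = 0.075530 mol
mol H = 2 × 1.531 g H₂O ÷ 18.015 g/mol = 0.16997 mol
mol N = 2 × 0.2645 g N₂ ÷ 28.014 g/mol = 0.018883 mol
mass O = 1.947 − (0.90719 + 0.17133 + 0.26450) = 0.60398 g → mol O = 0.60398 ÷ 15.999 = 0.037751 mol
mass % H = 0.17133 g ÷ 1.947 g × 100%

8.80%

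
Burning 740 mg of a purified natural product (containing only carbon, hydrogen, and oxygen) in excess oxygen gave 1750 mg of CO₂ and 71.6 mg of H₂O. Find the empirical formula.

C5HO2

mol C = 1.75 g CO₂ ÷ 44.009 g/mol = 0.03976 mol
mol H = 2 × 0.0716 g H₂O ÷ 18.015 g/mol = 0.007949 mol
mass O = 0.740 − (0.4776 + 0.008013) = 0.2544 g → mol O = 0.2544 ÷ 15.999 = 0.01590 mol
Divide by the smallest (0.007949 mol): C 5.003, H 1.000, O 2.000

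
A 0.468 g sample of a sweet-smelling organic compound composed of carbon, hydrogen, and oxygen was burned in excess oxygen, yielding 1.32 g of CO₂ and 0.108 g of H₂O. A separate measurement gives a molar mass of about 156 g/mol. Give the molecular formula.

C10H4O2

mol C = 1.32 g CO₂ ÷ 44.009 g/mol = 0.02999 mol
mol H = 2 × 0.108 g H₂O ÷ 18.015 g/mol = 0.01199 mol
mass O = 0.468 − (0.3603 + 0.01209) = 0.09566 g → mol O = 0.09566 ÷ 15.999 = 0.005979 mol
Divide by the smallest (0.005979 mol): C 5.017, H 2.005, O 1.000
Empirical formula: C5H2O
Empirical-formula mass = 78.07 g/mol; 156 ÷ 78.07 ≈ 2, so the molecular formula is C10H4O2.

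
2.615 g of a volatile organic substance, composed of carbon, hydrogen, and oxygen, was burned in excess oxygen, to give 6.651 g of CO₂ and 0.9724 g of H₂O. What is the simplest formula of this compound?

C7H5O2

mol C = 6.651 g CO₂ ÷ 44.009 g/mol = 0.15113 mol
mol H = 2 × 0.9724 g H₂O ÷ 18.015 g/mol = 0.10795 mol
mass O = 2.615 − (1.8152 + 0.10882) = 0.69098 g → mol O = 0.69098 ÷ 15.999 = 0.043189 mol
Divide by the smallest (0.043189 mol): C 3.499, H 2.500, O 1.000
Multiplying each by 2 gives whole numbers: C 7.00, H 5.00, O 2.00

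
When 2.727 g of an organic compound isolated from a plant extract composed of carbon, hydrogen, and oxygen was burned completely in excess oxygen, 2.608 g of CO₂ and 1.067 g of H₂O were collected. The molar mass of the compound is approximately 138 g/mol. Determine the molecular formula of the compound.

C3H6O6

mol C = 2.608 g CO₂ ÷ 44.009 g/mol = 0.059261 mol
mol H = 2 × 1.067 g H₂O ÷ 18.015 g/mol = 0.11846 mol
mass O = 2.727 − (0.71178 + 0.11940) = 1.8958 g → mol O = 1.8958 ÷ 15.999 = 0.11850 mol
Divide by the smallest (0.059261 mol): C 1.000, H 1.999, O 2.000
Empirical formula: CH2O2
Empirical-formula mass = 46.02 g/mol; 138 ÷ 46.02 ≈ 3, so the molecular formula is C3H6O6.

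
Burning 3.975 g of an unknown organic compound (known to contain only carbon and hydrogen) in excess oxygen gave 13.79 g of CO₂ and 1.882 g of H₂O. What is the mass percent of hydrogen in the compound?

5.30%

mol C = 13.79 g CO₂ ÷ 44.009 g/mol = 0.31334 mol
mol H = 2 × 1.882 g H₂O ÷ 18.015 g/mol = 0.20894 mol
mass % H = 0.21061 g ÷ 3.975 g × 100%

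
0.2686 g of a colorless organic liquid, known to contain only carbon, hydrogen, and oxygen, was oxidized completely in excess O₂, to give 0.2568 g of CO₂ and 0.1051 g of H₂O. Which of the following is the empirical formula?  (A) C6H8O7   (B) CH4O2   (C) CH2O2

mol C = 0.2568 g CO₂ ÷ 44.009 g/mol = 0.0058352 mol
mol H = 2 × 0.1051 g H₂O ÷ 18.015 g/mol = 0.011668 mol
mass O = 0.2686 − (0.070086 + 0.011761) = 0.18675 g → mol O = 0.18675 ÷ 15.999 = 0.011673 mol
Divide by the smallest (0.0058352 mol): C 1.000, H 2.000, O 2.000

(C) CH2O2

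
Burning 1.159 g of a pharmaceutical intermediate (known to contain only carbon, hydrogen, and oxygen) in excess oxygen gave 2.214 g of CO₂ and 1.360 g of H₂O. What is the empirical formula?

mol C = 2.214 g CO₂ ÷ 44.009 g/mol = 0.050308 mol
mol H = 2 × 1.360 g H₂O ÷ 18.015 g/mol = 0.15099 mol
mass O = 1.159 − (0.60425 + 0.15219) = 0.40256 g → mol O = 0.40256 ÷ 15.999 = 0.025161 mol
Divide by the smallest (0.025161 mol): C 1.999, H 6.001, O 1.000

C2H6O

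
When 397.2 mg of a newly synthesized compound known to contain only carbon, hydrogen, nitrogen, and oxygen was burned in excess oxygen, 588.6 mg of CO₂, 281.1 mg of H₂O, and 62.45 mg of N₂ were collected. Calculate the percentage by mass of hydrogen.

7.92%

mol C = 0.5886 g CO₂ ÷ 44.009 g/mol = 0.013375 mol
mol H = 2 × 0.2811 g H₂O ÷ 18.015 g/mol = 0.031207 mol
mol N = 2 × 0.06245 g N₂ ÷ 28.014 g/mol = 0.0044585 mol
mass O = 0.3972 − (0.16064 + 0.031457 + 0.062450) = 0.14265 g → mol O = 0.14265 ÷ 15.999 = 0.0089163 mol
mass % H = 0.031457 g ÷ 0.3972 g × 100%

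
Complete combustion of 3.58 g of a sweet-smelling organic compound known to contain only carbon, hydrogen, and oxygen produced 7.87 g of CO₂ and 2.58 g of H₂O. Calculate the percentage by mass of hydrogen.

mol C = 7.87 g CO₂ ÷ 44.009 g/mol = 0.1788 mol
mol H = 2 × 2.58 g H₂O ÷ 18.015 g/mol = 0.2864 mol
mass O = 3.58 − (2.148 + 0.2887) = 1.143 g → mol O = 1.143 ÷ 15.999 = 0.07147 mol
mass % H = 0.2887 g ÷ 3.58 g × 100%

8.1%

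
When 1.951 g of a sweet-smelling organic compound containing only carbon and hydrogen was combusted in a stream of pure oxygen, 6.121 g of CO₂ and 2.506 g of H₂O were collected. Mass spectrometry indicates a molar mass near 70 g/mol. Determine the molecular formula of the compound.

C5H10

mol C = 6.121 g CO₂ ÷ 44.009 g/mol = 0.13909 mol
mol H = 2 × 2.506 g H₂O ÷ 18.015 g/mol = 0.27821 mol
Divide by the smallest (0.13909 mol): C 1.000, H 2.000
Empirical formula: CH2
Empirical-formula mass = 14.03 g/mol; 70 ÷ 14.03 ≈ 5, so the molecular formula is C5H10.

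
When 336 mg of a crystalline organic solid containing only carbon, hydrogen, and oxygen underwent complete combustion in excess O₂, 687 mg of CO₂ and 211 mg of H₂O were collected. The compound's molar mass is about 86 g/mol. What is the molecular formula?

C4H6O2

mol C = 0.687 g CO₂ ÷ 44.009 g/mol = 0.01561 mol
mol H = 2 × 0.211 g H₂O ÷ 18.015 g/mol = 0.02342 mol
mass O = 0.336 − (0.1875 + 0.02361) = 0.1249 g → mol O = 0.1249 ÷ 15.999 = 0.007806 mol
Divide by the smallest (0.007806 mol): C 2.000, H 3.001, O 1.000
Empirical formula: C2H3O
Empirical-formula mass = 43.05 g/mol; 86 ÷ 43.05 ≈ 2, so the molecular formula is C4H6O2.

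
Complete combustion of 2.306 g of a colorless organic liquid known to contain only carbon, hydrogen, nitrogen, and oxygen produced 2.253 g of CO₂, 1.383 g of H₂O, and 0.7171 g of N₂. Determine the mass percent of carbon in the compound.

mol C = 2.253 g CO₂ ÷ 44.009 g/mol = 0.051194 mol
mol H = 2 × 1.383 g H₂O ÷ 18.015 g/mol = 0.15354 mol
mol N = 2 × 0.7171 g N₂ ÷ 28.014 g/mol = 0.051196 mol
mass O = 2.306 − (0.61489 + 0.15477 + 0.71710) = 0.81924 g → mol O = 0.81924 ÷ 15.999 = 0.051206 mol
mass % C = 0.61489 g ÷ 2.306 g × 100%

26.66%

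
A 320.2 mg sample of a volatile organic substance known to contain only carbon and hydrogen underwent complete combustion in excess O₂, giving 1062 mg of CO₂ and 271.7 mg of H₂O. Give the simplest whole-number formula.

mol C = 1.062 g CO₂ ÷ 44.009 g/mol = 0.024131 mol
mol H = 2 × 0.2717 g H₂O ÷ 18.015 g/mol = 0.030164 mol
Divide by the smallest (0.024131 mol): C 1.000, H 1.250
Multiplying each by 4 gives whole numbers: C 4.00, H 5.00

C4H5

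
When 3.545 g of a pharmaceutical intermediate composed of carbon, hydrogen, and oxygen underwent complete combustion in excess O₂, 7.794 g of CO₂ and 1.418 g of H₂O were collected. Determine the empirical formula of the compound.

mol C = 7.794 g CO₂ ÷ 44.009 g/mol = 0.17710 mol
mol H = 2 × 1.418 g H₂O ÷ 18.015 g/mol = 0.15742 mol
mass O = 3.545 − (2.1271 + 0.15868) = 1.2592 g → mol O = 1.2592 ÷ 15.999 = 0.078703 mol
Divide by the smallest (0.078703 mol): C 2.250, H 2.000, O 1.000
Multiplying each by 4 gives whole numbers: C 9.00, H 8.00, O 4.00

C9H8O4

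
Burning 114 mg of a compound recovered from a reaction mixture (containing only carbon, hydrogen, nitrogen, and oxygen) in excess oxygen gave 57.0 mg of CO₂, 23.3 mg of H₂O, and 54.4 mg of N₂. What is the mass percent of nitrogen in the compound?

mol C = 0.0570 g CO₂ ÷ 44.009 g/mol = 0.001295 mol
mol H = 2 × 0.0233 g H₂O ÷ 18.015 g/mol = 0.002587 mol
mol N = 2 × 0.0544 g N₂ ÷ 28.014 g/mol = 0.003884 mol
mass O = 0.114 − (0.01556 + 0.002607 + 0.05440) = 0.04144 g → mol O = 0.04144 ÷ 15.999 = 0.002590 mol
mass % N = 0.05440 g ÷ 0.114 g × 100%

47.7%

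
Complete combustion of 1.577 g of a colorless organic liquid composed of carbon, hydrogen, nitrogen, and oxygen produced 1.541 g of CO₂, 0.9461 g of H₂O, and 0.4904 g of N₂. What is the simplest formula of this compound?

CH3NO

mol C = 1.541 g CO₂ ÷ 44.009 g/mol = 0.035016 mol
mol H = 2 × 0.9461 g H₂O ÷ 18.015 g/mol = 0.10503 mol
mol N = 2 × 0.4904 g N₂ ÷ 28.014 g/mol = 0.035011 mol
mass O = 1.577 − (0.42057 + 0.10587 + 0.49040) = 0.56015 g → mol O = 0.56015 ÷ 15.999 = 0.035012 mol
Divide by the smallest (0.035011 mol): C 1.000, H 3.000, N 1.000, O 1.000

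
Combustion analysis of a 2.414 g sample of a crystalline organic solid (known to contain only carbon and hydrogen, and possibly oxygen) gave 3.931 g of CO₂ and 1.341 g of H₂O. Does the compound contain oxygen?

mol C = 3.931 g CO₂ ÷ 44.009 g/mol = 0.089323 mol
mol H = 2 × 1.341 g H₂O ÷ 18.015 g/mol = 0.14888 mol
C and H account for only 1.2229 g of the 2.414 g sample; the remaining 1.1911 g must be oxygen.

yes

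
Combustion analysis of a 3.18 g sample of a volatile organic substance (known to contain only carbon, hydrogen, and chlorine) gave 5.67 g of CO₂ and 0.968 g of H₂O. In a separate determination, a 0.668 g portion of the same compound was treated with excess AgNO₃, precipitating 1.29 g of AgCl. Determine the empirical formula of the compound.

mol C = 5.67 g CO₂ ÷ 44.009 g/mol = 0.1288 mol
mol H = 2 × 0.968 g H₂O ÷ 18.015 g/mol = 0.1075 mol
From the AgCl data: mol Cl per gram of compound = (1.29 ÷ 143.318) ÷ 0.668 = 0.01347 mol/g, so in the 3.18 g combustion sample mol Cl = 0.04285 mol
Divide by the smallest (0.04285 mol): C 3.007, H 2.508, Cl 1.000
Multiplying each by 2 gives whole numbers: C 6.01, H 5.02, Cl 2.00

C6H5Cl2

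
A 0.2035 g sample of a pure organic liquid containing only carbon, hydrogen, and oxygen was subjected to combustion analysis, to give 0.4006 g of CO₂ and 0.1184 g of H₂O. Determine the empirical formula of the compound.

mol C = 0.4006 g CO₂ ÷ 44.009 g/mol = 0.0091027 mol
mol H = 2 × 0.1184 g H₂O ÷ 18.015 g/mol = 0.013145 mol
mass O = 0.2035 − (0.10933 + 0.013250) = 0.080918 g → mol O = 0.080918 ÷ 15.999 = 0.0050577 mol
Divide by the smallest (0.0050577 mol): C 1.800, H 2.599, O 1.000
Multiplying each by 5 gives whole numbers: C 9.00, H 12.99, O 5.00

C9H13O5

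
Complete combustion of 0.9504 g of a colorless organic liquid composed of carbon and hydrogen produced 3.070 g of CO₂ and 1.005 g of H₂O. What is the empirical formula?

mol C = 3.070 g CO₂ ÷ 44.009 g/mol = 0.069758 mol
mol H = 2 × 1.005 g H₂O ÷ 18.015 g/mol = 0.11157 mol
Divide by the smallest (0.069758 mol): C 1.000, H 1.599
Multiplying each by 5 gives whole numbers: C 5.00, H 8.00

C5H8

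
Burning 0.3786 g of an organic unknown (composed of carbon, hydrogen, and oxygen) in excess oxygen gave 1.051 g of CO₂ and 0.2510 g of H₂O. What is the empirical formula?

C6H7O

mol C = 1.051 g CO₂ ÷ 44.009 g/mol = 0.023881 mol
mol H = 2 × 0.2510 g H₂O ÷ 18.015 g/mol = 0.027866 mol
mass O = 0.3786 − (0.28684 + 0.028089) = 0.063671 g → mol O = 0.063671 ÷ 15.999 = 0.0039797 mol
Divide by the smallest (0.0039797 mol): C 6.001, H 7.002, O 1.000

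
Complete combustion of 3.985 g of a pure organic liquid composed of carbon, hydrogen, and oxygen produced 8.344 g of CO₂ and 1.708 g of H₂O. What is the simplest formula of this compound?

mol C = 8.344 g CO₂ ÷ 44.009 g/mol = 0.18960 mol
mol H = 2 × 1.708 g H₂O ÷ 18.015 g/mol = 0.18962 mol
mass O = 3.985 − (2.2773 + 0.19114) = 1.5166 g → mol O = 1.5166 ÷ 15.999 = 0.094794 mol
Divide by the smallest (0.094794 mol): C 2.000, H 2.000, O 1.000

C2H2O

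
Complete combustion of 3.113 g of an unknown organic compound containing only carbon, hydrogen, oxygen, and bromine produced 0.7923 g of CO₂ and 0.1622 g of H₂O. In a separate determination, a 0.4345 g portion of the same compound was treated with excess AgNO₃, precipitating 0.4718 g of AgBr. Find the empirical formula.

CHBrO5

mol C = 0.7923 g CO₂ ÷ 44.009 g/mol = 0.018003 mol
mol H = 2 × 0.1622 g H₂O ÷ 18.015 g/mol = 0.018007 mol
From the AgBr data: mol Br per gram of compound = (0.4718 ÷ 187.772) ÷ 0.4345 = 0.0057828 mol/g, so in the 3.113 g combustion sample mol Br = 0.018002 mol
mass O = 3.113 − (0.21624 + 0.018151 + 1.4384) = 1.4402 g → mol O = 1.4402 ÷ 15.999 = 0.090018 mol
Divide by the smallest (0.018002 mol): C 1.000, H 1.000, Br 1.000, O 5.000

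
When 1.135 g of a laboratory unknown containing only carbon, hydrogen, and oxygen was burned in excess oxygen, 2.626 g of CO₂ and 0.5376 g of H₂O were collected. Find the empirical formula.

C8H8O3

mol C = 2.626 g CO₂ ÷ 44.009 g/mol = 0.059670 mol
mol H = 2 × 0.5376 g H₂O ÷ 18.015 g/mol = 0.059684 mol
mass O = 1.135 − (0.71669 + 0.060161) = 0.35815 g → mol O = 0.35815 ÷ 15.999 = 0.022386 mol
Divide by the smallest (0.022386 mol): C 2.666, H 2.666, O 1.000
Multiplying each by 3 gives whole numbers: C 8.00, H 8.00, O 3.00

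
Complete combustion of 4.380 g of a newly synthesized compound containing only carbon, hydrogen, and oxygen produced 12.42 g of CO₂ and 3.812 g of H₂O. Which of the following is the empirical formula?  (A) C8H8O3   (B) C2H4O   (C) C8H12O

mol C = 12.42 g CO₂ ÷ 44.009 g/mol = 0.28222 mol
mol H = 2 × 3.812 g H₂O ÷ 18.015 g/mol = 0.42320 mol
mass O = 4.380 − (3.3897 + 0.42659) = 0.56373 g → mol O = 0.56373 ÷ 15.999 = 0.035235 mol
Divide by the smallest (0.035235 mol): C 8.009, H 12.011, O 1.000

(C) C8H12O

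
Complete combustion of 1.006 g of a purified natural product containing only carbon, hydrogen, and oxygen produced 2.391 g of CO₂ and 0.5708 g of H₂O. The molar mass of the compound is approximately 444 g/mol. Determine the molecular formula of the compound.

mol C = 2.391 g CO₂ ÷ 44.009 g/mol = 0.054330 mol
mol H = 2 × 0.5708 g H₂O ÷ 18.015 g/mol = 0.063369 mol
mass O = 1.006 − (0.65256 + 0.063876) = 0.28957 g → mol O = 0.28957 ÷ 15.999 = 0.018099 mol
Divide by the smallest (0.018099 mol): C 3.002, H 3.501, O 1.000
Multiplying each by 2 gives whole numbers: C 6.00, H 7.00, O 2.00
Empirical formula: C6H7O2
Empirical-formula mass = 111.12 g/mol; 444 ÷ 111.12 ≈ 4, so the molecular formula is C24H28O8.

C24H28O8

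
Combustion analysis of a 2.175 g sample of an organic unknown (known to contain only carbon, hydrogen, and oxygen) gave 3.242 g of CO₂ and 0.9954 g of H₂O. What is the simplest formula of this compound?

mol C = 3.242 g CO₂ ÷ 44.009 g/mol = 0.073667 mol
mol H = 2 × 0.9954 g H₂O ÷ 18.015 g/mol = 0.11051 mol
mass O = 2.175 − (0.88481 + 0.11139) = 1.1788 g → mol O = 1.1788 ÷ 15.999 = 0.073679 mol
Divide by the smallest (0.073667 mol): C 1.000, H 1.500, O 1.000
Multiplying each by 2 gives whole numbers: C 2.00, H 3.00, O 2.00

C2H3O2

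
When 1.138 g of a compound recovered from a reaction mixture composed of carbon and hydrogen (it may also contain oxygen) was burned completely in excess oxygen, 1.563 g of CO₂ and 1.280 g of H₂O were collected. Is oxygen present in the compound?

yes

mol C = 1.563 g CO₂ ÷ 44.009 g/mol = 0.035515 mol
mol H = 2 × 1.280 g H₂O ÷ 18.015 g/mol = 0.14210 mol
C and H account for only 0.56982 g of the 1.138 g sample; the remaining 0.56818 g must be oxygen.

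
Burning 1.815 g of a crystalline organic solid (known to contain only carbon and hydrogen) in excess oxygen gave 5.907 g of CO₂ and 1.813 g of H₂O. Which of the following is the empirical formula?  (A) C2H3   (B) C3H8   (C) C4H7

mol C = 5.907 g CO₂ ÷ 44.009 g/mol = 0.13422 mol
mol H = 2 × 1.813 g H₂O ÷ 18.015 g/mol = 0.20128 mol
Divide by the smallest (0.13422 mol): C 1.000, H 1.500
Multiplying each by 2 gives whole numbers: C 2.00, H 3.00

(A) C2H3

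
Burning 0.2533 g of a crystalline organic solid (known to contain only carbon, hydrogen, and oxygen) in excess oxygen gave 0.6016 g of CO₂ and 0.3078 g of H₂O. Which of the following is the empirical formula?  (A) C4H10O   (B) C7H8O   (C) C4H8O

(A) C4H10O

mol C = 0.6016 g CO₂ ÷ 44.009 g/mol = 0.013670 mol
mol H = 2 × 0.3078 g H₂O ÷ 18.015 g/mol = 0.034172 mol
mass O = 0.2533 − (0.16419 + 0.034445) = 0.054666 g → mol O = 0.054666 ÷ 15.999 = 0.0034168 mol
Divide by the smallest (0.0034168 mol): C 4.001, H 10.001, O 1.000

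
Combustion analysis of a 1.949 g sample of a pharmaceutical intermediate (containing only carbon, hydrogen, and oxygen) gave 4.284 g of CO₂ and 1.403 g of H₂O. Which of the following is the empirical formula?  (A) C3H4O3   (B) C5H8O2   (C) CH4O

mol C = 4.284 g CO₂ ÷ 44.009 g/mol = 0.097344 mol
mol H = 2 × 1.403 g H₂O ÷ 18.015 g/mol = 0.15576 mol
mass O = 1.949 − (1.1692 + 0.15701) = 0.62280 g → mol O = 0.62280 ÷ 15.999 = 0.038927 mol
Divide by the smallest (0.038927 mol): C 2.501, H 4.001, O 1.000
Multiplying each by 2 gives whole numbers: C 5.00, H 8.00, O 2.00

(B) C5H8O2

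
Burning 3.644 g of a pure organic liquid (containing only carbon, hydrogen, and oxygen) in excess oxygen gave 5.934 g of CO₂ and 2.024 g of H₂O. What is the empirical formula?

C6H10O5

mol C = 5.934 g CO₂ ÷ 44.009 g/mol = 0.13484 mol
mol H = 2 × 2.024 g H₂O ÷ 18.015 g/mol = 0.22470 mol
mass O = 3.644 − (1.6195 + 0.22650) = 1.7980 g → mol O = 1.7980 ÷ 15.999 = 0.11238 mol
Divide by the smallest (0.11238 mol): C 1.200, H 1.999, O 1.000
Multiplying each by 5 gives whole numbers: C 6.00, H 10.00, O 5.00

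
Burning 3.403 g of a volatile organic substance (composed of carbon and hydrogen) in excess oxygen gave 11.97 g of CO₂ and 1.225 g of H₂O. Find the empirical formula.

mol C = 11.97 g CO₂ ÷ 44.009 g/mol = 0.27199 mol
mol H = 2 × 1.225 g H₂O ÷ 18.015 g/mol = 0.13600 mol
Divide by the smallest (0.13600 mol): C 2.000, H 1.000

C2H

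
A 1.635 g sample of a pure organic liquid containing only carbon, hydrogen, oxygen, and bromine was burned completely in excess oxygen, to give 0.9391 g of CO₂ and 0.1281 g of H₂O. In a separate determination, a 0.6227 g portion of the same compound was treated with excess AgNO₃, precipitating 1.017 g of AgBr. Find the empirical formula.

C3H2Br2O2

mol C = 0.9391 g CO₂ ÷ 44.009 g/mol = 0.021339 mol
mol H = 2 × 0.1281 g H₂O ÷ 18.015 g/mol = 0.014221 mol
From the AgBr data: mol Br per gram of compound = (1.017 ÷ 187.772) ÷ 0.6227 = 0.0086978 mol/g, so in the 1.635 g combustion sample mol Br = 0.014221 mol
mass O = 1.635 − (0.25630 + 0.014335 + 1.1363) = 0.22805 g → mol O = 0.22805 ÷ 15.999 = 0.014254 mol
Divide by the smallest (0.014221 mol): C 1.501, H 1.000, Br 1.000, O 1.002
Multiplying each by 2 gives whole numbers: C 3.00, H 2.00, Br 2.00, O 2.00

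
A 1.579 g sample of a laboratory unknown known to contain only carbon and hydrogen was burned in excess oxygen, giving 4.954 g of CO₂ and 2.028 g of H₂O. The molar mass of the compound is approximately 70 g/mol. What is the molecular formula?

C5H10

mol C = 4.954 g CO₂ ÷ 44.009 g/mol = 0.11257 mol
mol H = 2 × 2.028 g H₂O ÷ 18.015 g/mol = 0.22515 mol
Divide by the smallest (0.11257 mol): C 1.000, H 2.000
Empirical formula: CH2
Empirical-formula mass = 14.03 g/mol; 70 ÷ 14.03 ≈ 5, so the molecular formula is C5H10.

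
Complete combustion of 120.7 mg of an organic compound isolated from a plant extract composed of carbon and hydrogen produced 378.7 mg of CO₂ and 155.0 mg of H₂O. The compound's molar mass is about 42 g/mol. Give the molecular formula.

C3H6

mol C = 0.3787 g CO₂ ÷ 44.009 g/mol = 0.0086051 mol
mol H = 2 × 0.1550 g H₂O ÷ 18.015 g/mol = 0.017208 mol
Divide by the smallest (0.0086051 mol): C 1.000, H 2.000
Empirical formula: CH2
Empirical-formula mass = 14.03 g/mol; 42 ÷ 14.03 ≈ 3, so the molecular formula is C3H6.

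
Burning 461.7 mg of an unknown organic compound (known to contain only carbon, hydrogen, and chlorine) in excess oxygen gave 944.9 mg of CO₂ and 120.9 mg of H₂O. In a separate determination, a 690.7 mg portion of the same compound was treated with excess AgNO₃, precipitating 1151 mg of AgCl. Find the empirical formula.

mol C = 0.9449 g CO₂ ÷ 44.009 g/mol = 0.021471 mol
mol H = 2 × 0.1209 g H₂O ÷ 18.015 g/mol = 0.013422 mol
From the AgCl data: mol Cl per gram of compound = (1.151 ÷ 143.318) ÷ 0.6907 = 0.011627 mol/g, so in the 0.4617 g combustion sample mol Cl = 0.0053684 mol
Divide by the smallest (0.0053684 mol): C 3.999, H 2.500, Cl 1.000
Multiplying each by 2 gives whole numbers: C 8.00, H 5.00, Cl 2.00

C8H5Cl2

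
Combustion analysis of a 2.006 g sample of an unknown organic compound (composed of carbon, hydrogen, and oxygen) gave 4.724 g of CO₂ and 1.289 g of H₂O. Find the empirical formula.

mol C = 4.724 g CO₂ ÷ 44.009 g/mol = 0.10734 mol
mol H = 2 × 1.289 g H₂O ÷ 18.015 g/mol = 0.14310 mol
mass O = 2.006 − (1.2893 + 0.14425) = 0.57247 g → mol O = 0.57247 ÷ 15.999 = 0.035782 mol
Divide by the smallest (0.035782 mol): C 3.000, H 3.999, O 1.000

C3H4O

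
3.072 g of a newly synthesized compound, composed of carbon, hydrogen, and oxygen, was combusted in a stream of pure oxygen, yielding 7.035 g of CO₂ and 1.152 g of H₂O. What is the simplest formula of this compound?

mol C = 7.035 g CO₂ ÷ 44.009 g/mol = 0.15985 mol
mol H = 2 × 1.152 g H₂O ÷ 18.015 g/mol = 0.12789 mol
mass O = 3.072 − (1.9200 + 0.12892) = 1.0231 g → mol O = 1.0231 ÷ 15.999 = 0.063947 mol
Divide by the smallest (0.063947 mol): C 2.500, H 2.000, O 1.000
Multiplying each by 2 gives whole numbers: C 5.00, H 4.00, O 2.00

C5H4O2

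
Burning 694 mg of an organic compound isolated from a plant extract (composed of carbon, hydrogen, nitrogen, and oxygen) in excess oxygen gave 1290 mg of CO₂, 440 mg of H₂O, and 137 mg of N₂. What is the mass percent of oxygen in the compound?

mol C = 1.29 g CO₂ ÷ 44.009 g/mol = 0.02931 mol
mol H = 2 × 0.440 g H₂O ÷ 18.015 g/mol = 0.04885 mol
mol N = 2 × 0.137 g N₂ ÷ 28.014 g/mol = 0.009781 mol
mass O = 0.694 − (0.3521 + 0.04924 + 0.1370) = 0.1557 g → mol O = 0.1557 ÷ 15.999 = 0.009731 mol
mass % O = 0.1557 g ÷ 0.694 g × 100%

22.4%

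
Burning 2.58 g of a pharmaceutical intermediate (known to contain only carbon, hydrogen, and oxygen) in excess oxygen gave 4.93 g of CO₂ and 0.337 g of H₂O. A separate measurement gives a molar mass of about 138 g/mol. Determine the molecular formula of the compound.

mol C = 4.93 g CO₂ ÷ 44.009 g/mol = 0.1120 mol
mol H = 2 × 0.337 g H₂O ÷ 18.015 g/mol = 0.03741 mol
mass O = 2.58 − (1.346 + 0.03771) = 1.197 g → mol O = 1.197 ÷ 15.999 = 0.07480 mol
Divide by the smallest (0.03741 mol): C 2.994, H 1.000, O 1.999
Empirical formula: C3HO2
Empirical-formula mass = 69.04 g/mol; 138 ÷ 69.04 ≈ 2, so the molecular formula is C6H2O4.

C6H2O4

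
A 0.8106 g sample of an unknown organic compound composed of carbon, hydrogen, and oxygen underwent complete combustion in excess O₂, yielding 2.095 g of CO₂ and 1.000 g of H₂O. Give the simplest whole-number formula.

C6H14O

mol C = 2.095 g CO₂ ÷ 44.009 g/mol = 0.047604 mol
mol H = 2 × 1.000 g H₂O ÷ 18.015 g/mol = 0.11102 mol
mass O = 0.8106 − (0.57177 + 0.11191) = 0.12692 g → mol O = 0.12692 ÷ 15.999 = 0.0079332 mol
Divide by the smallest (0.0079332 mol): C 6.001, H 13.994, O 1.000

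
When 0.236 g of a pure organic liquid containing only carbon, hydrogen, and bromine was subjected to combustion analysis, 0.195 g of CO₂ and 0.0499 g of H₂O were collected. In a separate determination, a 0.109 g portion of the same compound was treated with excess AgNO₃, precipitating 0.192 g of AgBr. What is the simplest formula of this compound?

C4H5Br2

mol C = 0.195 g CO₂ ÷ 44.009 g/mol = 0.004431 mol
mol H = 2 × 0.0499 g H₂O ÷ 18.015 g/mol = 0.005540 mol
From the AgBr data: mol Br per gram of compound = (0.192 ÷ 187.772) ÷ 0.109 = 0.009381 mol/g, so in the 0.236 g combustion sample mol Br = 0.002214 mol
Divide by the smallest (0.002214 mol): C 2.001, H 2.502, Br 1.000
Multiplying each by 2 gives whole numbers: C 4.00, H 5.00, Br 2.00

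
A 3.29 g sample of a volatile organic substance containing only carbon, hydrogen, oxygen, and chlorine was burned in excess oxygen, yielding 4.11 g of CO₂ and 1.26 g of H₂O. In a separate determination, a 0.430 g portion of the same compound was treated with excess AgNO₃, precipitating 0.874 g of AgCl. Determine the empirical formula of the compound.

mol C = 4.11 g CO₂ ÷ 44.009 g/mol = 0.09339 mol
mol H = 2 × 1.26 g H₂O ÷ 18.015 g/mol = 0.1399 mol
From the AgCl data: mol Cl per gram of compound = (0.874 ÷ 143.318) ÷ 0.430 = 0.01418 mol/g, so in the 3.29 g combustion sample mol Cl = 0.04666 mol
mass O = 3.29 − (1.122 + 0.1410 + 1.654) = 0.3732 g → mol O = 0.3732 ÷ 15.999 = 0.02333 mol
Divide by the smallest (0.02333 mol): C 4.003, H 5.996, Cl 2.000, O 1.000

C4H6Cl2O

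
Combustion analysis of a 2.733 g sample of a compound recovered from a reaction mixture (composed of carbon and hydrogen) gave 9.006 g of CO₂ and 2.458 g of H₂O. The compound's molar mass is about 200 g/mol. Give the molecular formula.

mol C = 9.006 g CO₂ ÷ 44.009 g/mol = 0.20464 mol
mol H = 2 × 2.458 g H₂O ÷ 18.015 g/mol = 0.27288 mol
Divide by the smallest (0.20464 mol): C 1.000, H 1.333
Multiplying each by 3 gives whole numbers: C 3.00, H 4.00
Empirical formula: C3H4
Empirical-formula mass = 40.06 g/mol; 200 ÷ 40.06 ≈ 5, so the molecular formula is C15H20.

C15H20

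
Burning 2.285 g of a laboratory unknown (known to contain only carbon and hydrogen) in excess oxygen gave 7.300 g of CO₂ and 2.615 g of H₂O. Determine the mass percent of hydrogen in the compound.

12.81%

mol C = 7.300 g CO₂ ÷ 44.009 g/mol = 0.16588 mol
mol H = 2 × 2.615 g H₂O ÷ 18.015 g/mol = 0.29031 mol
mass % H = 0.29264 g ÷ 2.285 g × 100%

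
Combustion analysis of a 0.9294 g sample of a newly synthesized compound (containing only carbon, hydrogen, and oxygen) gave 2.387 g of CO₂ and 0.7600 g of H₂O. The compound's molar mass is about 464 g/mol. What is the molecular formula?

C27H42O6

mol C = 2.387 g CO₂ ÷ 44.009 g/mol = 0.054239 mol
mol H = 2 × 0.7600 g H₂O ÷ 18.015 g/mol = 0.084374 mol
mass O = 0.9294 − (0.65146 + 0.085049) = 0.19289 g → mol O = 0.19289 ÷ 15.999 = 0.012056 mol
Divide by the smallest (0.012056 mol): C 4.499, H 6.998, O 1.000
Multiplying each by 2 gives whole numbers: C 9.00, H 14.00, O 2.00
Empirical formula: C9H14O2
Empirical-formula mass = 154.21 g/mol; 464 ÷ 154.21 ≈ 3, so the molecular formula is C27H42O6.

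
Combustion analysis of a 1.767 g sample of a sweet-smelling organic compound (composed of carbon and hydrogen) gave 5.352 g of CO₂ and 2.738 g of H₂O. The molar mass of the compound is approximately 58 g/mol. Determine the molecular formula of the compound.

mol C = 5.352 g CO₂ ÷ 44.009 g/mol = 0.12161 mol
mol H = 2 × 2.738 g H₂O ÷ 18.015 g/mol = 0.30397 mol
Divide by the smallest (0.12161 mol): C 1.000, H 2.500
Multiplying each by 2 gives whole numbers: C 2.00, H 5.00
Empirical formula: C2H5
Empirical-formula mass = 29.06 g/mol; 58 ÷ 29.06 ≈ 2, so the molecular formula is C4H10.

C4H10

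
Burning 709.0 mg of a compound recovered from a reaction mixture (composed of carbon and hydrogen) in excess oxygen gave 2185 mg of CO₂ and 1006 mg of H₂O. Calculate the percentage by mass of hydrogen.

15.88%

mol C = 2.185 g CO₂ ÷ 44.009 g/mol = 0.049649 mol
mol H = 2 × 1.006 g H₂O ÷ 18.015 g/mol = 0.11168 mol
mass % H = 0.11258 g ÷ 0.7090 g × 100%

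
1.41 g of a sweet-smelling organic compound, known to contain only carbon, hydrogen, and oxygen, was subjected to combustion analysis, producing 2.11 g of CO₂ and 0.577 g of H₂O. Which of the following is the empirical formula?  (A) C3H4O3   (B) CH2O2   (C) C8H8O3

mol C = 2.11 g CO₂ ÷ 44.009 g/mol = 0.04794 mol
mol H = 2 × 0.577 g H₂O ÷ 18.015 g/mol = 0.06406 mol
mass O = 1.41 − (0.5759 + 0.06457) = 0.7696 g → mol O = 0.7696 ÷ 15.999 = 0.04810 mol
Divide by the smallest (0.04794 mol): C 1.000, H 1.336, O 1.003
Multiplying each by 3 gives whole numbers: C 3.00, H 4.01, O 3.01

(A) C3H4O3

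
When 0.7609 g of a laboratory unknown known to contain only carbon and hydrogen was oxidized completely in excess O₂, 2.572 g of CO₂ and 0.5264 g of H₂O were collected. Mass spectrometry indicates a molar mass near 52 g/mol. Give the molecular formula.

mol C = 2.572 g CO₂ ÷ 44.009 g/mol = 0.058443 mol
mol H = 2 × 0.5264 g H₂O ÷ 18.015 g/mol = 0.058440 mol
Divide by the smallest (0.058440 mol): C 1.000, H 1.000
Empirical formula: CH
Empirical-formula mass = 13.02 g/mol; 52 ÷ 13.02 ≈ 4, so the molecular formula is C4H4.

C4H4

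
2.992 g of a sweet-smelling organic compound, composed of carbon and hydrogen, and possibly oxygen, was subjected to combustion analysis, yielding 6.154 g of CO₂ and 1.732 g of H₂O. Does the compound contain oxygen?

yes

mol C = 6.154 g CO₂ ÷ 44.009 g/mol = 0.13984 mol
mol H = 2 × 1.732 g H₂O ÷ 18.015 g/mol = 0.19228 mol
C and H account for only 1.8734 g of the 2.992 g sample; the remaining 1.1186 g must be oxygen.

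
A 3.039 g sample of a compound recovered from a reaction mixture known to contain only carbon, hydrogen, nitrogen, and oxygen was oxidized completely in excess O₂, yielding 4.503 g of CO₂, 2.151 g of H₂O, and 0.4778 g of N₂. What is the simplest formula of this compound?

C3H7NO2

mol C = 4.503 g CO₂ ÷ 44.009 g/mol = 0.10232 mol
mol H = 2 × 2.151 g H₂O ÷ 18.015 g/mol = 0.23880 mol
mol N = 2 × 0.4778 g N₂ ÷ 28.014 g/mol = 0.034112 mol
mass O = 3.039 − (1.2290 + 0.24071 + 0.47780) = 1.0915 g → mol O = 1.0915 ÷ 15.999 = 0.068224 mol
Divide by the smallest (0.034112 mol): C 3.000, H 7.001, N 1.000, O 2.000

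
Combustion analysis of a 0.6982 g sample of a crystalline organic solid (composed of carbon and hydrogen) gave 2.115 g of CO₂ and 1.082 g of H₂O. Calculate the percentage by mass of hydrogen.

mol C = 2.115 g CO₂ ÷ 44.009 g/mol = 0.048058 mol
mol H = 2 × 1.082 g H₂O ÷ 18.015 g/mol = 0.12012 mol
mass % H = 0.12108 g ÷ 0.6982 g × 100%

17.34%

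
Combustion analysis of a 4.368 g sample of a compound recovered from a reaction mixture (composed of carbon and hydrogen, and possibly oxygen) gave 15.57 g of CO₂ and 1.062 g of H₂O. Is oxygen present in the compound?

no

mol C = 15.57 g CO₂ ÷ 44.009 g/mol = 0.35379 mol
mol H = 2 × 1.062 g H₂O ÷ 18.015 g/mol = 0.11790 mol
C and H together account for 4.3682 g — essentially the entire 4.368 g sample — so the compound contains no oxygen.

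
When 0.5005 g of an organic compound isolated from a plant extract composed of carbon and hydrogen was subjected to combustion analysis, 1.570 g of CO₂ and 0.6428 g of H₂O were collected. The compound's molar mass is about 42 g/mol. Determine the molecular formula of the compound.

mol C = 1.570 g CO₂ ÷ 44.009 g/mol = 0.035675 mol
mol H = 2 × 0.6428 g H₂O ÷ 18.015 g/mol = 0.071363 mol
Divide by the smallest (0.035675 mol): C 1.000, H 2.000
Empirical formula: CH2
Empirical-formula mass = 14.03 g/mol; 42 ÷ 14.03 ≈ 3, so the molecular formula is C3H6.

C3H6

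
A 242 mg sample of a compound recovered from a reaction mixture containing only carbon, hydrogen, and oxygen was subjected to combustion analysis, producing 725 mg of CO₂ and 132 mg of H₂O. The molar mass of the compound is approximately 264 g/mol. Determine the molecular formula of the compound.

mol C = 0.725 g CO₂ ÷ 44.009 g/mol = 0.01647 mol
mol H = 2 × 0.132 g H₂O ÷ 18.015 g/mol = 0.01465 mol
mass O = 0.242 − (0.1979 + 0.01477) = 0.02936 g → mol O = 0.02936 ÷ 15.999 = 0.001835 mol
Divide by the smallest (0.001835 mol): C 8.977, H 7.986, O 1.000
Empirical formula: C9H8O
Empirical-formula mass = 132.16 g/mol; 264 ÷ 132.16 ≈ 2, so the molecular formula is C18H16O2.

C18H16O2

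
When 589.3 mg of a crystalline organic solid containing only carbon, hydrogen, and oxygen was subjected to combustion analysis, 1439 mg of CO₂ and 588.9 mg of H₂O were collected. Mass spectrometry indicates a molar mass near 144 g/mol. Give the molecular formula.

mol C = 1.439 g CO₂ ÷ 44.009 g/mol = 0.032698 mol
mol H = 2 × 0.5889 g H₂O ÷ 18.015 g/mol = 0.065379 mol
mass O = 0.5893 − (0.39273 + 0.065902) = 0.13066 g → mol O = 0.13066 ÷ 15.999 = 0.0081670 mol
Divide by the smallest (0.0081670 mol): C 4.004, H 8.005, O 1.000
Empirical formula: C4H8O
Empirical-formula mass = 72.11 g/mol; 144 ÷ 72.11 ≈ 2, so the molecular formula is C8H16O2.

C8H16O2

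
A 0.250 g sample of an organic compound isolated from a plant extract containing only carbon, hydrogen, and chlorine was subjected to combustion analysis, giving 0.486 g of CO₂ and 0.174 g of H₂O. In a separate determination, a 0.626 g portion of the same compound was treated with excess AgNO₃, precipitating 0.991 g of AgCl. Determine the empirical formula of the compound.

C4H7Cl

mol C = 0.486 g CO₂ ÷ 44.009 g/mol = 0.01104 mol
mol H = 2 × 0.174 g H₂O ÷ 18.015 g/mol = 0.01932 mol
From the AgCl data: mol Cl per gram of compound = (0.991 ÷ 143.318) ÷ 0.626 = 0.01105 mol/g, so in the 0.250 g combustion sample mol Cl = 0.002761 mol
Divide by the smallest (0.002761 mol): C 3.999, H 6.995, Cl 1.000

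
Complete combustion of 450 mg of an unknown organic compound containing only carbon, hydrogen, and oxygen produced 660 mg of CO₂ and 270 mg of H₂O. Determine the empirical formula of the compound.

mol C = 0.660 g CO₂ ÷ 44.009 g/mol = 0.01500 mol
mol H = 2 × 0.270 g H₂O ÷ 18.015 g/mol = 0.02998 mol
mass O = 0.450 − (0.1801 + 0.03021) = 0.2397 g → mol O = 0.2397 ÷ 15.999 = 0.01498 mol
Divide by the smallest (0.01498 mol): C 1.001, H 2.001, O 1.000

CH2O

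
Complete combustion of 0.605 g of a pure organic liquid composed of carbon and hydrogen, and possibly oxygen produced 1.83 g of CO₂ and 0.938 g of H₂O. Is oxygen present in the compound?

mol C = 1.83 g CO₂ ÷ 44.009 g/mol = 0.04158 mol
mol H = 2 × 0.938 g H₂O ÷ 18.015 g/mol = 0.1041 mol
C and H together account for 0.6044 g — essentially the entire 0.605 g sample — so the compound contains no oxygen.

no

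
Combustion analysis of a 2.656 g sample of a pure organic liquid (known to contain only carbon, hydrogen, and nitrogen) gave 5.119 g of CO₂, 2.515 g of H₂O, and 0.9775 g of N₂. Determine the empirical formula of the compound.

mol C = 5.119 g CO₂ ÷ 44.009 g/mol = 0.11632 mol
mol H = 2 × 2.515 g H₂O ÷ 18.015 g/mol = 0.27921 mol
mol N = 2 × 0.9775 g N₂ ÷ 28.014 g/mol = 0.069787 mol
Divide by the smallest (0.069787 mol): C 1.667, H 4.001, N 1.000
Multiplying each by 3 gives whole numbers: C 5.00, H 12.00, N 3.00

C5H12N3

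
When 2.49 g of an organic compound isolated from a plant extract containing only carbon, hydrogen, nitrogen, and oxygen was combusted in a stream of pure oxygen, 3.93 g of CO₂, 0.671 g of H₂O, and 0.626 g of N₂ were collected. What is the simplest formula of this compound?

C6H5N3O3

mol C = 3.93 g CO₂ ÷ 44.009 g/mol = 0.08930 mol
mol H = 2 × 0.671 g H₂O ÷ 18.015 g/mol = 0.07449 mol
mol N = 2 × 0.626 g N₂ ÷ 28.014 g/mol = 0.04469 mol
mass O = 2.49 − (1.073 + 0.07509 + 0.6260) = 0.7163 g → mol O = 0.7163 ÷ 15.999 = 0.04477 mol
Divide by the smallest (0.04469 mol): C 1.998, H 1.667, N 1.000, O 1.002
Multiplying each by 3 gives whole numbers: C 5.99, H 5.00, N 3.00, O 3.01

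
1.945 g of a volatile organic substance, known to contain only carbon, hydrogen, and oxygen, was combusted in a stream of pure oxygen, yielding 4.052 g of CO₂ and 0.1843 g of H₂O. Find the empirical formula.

mol C = 4.052 g CO₂ ÷ 44.009 g/mol = 0.092072 mol
mol H = 2 × 0.1843 g H₂O ÷ 18.015 g/mol = 0.020461 mol
mass O = 1.945 − (1.1059 + 0.020624) = 0.81850 g → mol O = 0.81850 ÷ 15.999 = 0.051159 mol
Divide by the smallest (0.020461 mol): C 4.500, H 1.000, O 2.500
Multiplying each by 2 gives whole numbers: C 9.00, H 2.00, O 5.00

C9H2O5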